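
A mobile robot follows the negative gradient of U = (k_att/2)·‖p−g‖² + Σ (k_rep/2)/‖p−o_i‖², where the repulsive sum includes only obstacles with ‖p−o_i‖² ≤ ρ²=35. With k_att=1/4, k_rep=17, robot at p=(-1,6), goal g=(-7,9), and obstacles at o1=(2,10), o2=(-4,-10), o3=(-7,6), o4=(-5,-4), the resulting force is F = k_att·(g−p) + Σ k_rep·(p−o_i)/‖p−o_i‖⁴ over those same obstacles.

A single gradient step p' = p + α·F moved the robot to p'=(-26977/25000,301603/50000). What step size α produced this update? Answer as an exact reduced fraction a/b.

F_att = 1/4·(g−p) = 1/4·(-6,3) = (-1.5000,0.7500)
o1: d²=25 ≤ ρ²=35; F_rep = 17·(-3,-4)/25² = (-0.0816,-0.1088)
o2: d²=265 > ρ²=35 → inactive
o3: d²=36 > ρ²=35 → inactive
o4: d²=116 > ρ²=35 → inactive
F = F_att + ΣF_rep = (-1.5816,0.6412)
Δp = p'−p = (-0.0791,0.0321); α = Δx/Fx = (-1977/25000) / (-1977/1250) = 1/20
check: Δy/Fy = (1603/50000) / (1603/2500) = 1/20 ✓

α = 1/20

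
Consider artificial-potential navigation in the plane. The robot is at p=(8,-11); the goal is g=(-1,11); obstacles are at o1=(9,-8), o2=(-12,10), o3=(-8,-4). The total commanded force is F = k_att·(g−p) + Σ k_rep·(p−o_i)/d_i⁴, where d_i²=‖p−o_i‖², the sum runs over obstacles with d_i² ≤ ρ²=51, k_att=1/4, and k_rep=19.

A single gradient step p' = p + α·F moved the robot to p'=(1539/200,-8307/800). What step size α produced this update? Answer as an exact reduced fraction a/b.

α = 1/8

F_att = 1/4·(g−p) = 1/4·(-9,22) = (-2.2500,5.5000)
o1: d²=10 ≤ ρ²=51; F_rep = 19·(-1,-3)/10² = (-0.1900,-0.5700)
o2: d²=841 > ρ²=51 → inactive
o3: d²=305 > ρ²=51 → inactive
F = F_att + ΣF_rep = (-2.4400,4.9300)
Δp = p'−p = (-0.3050,0.6162); α = Δx/Fx = (-61/200) / (-61/25) = 1/8
check: Δy/Fy = (493/800) / (493/100) = 1/8 ✓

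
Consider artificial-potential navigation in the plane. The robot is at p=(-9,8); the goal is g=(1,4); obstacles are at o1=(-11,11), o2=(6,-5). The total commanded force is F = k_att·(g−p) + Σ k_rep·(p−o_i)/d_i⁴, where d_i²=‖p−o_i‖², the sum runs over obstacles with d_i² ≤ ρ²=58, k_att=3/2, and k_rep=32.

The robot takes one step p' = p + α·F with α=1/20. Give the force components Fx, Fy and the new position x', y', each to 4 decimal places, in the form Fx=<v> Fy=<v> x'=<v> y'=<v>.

F_att = 3/2·(g−p) = 3/2·(10,-4) = (15.0000,-6.0000)
o1: d²=13 ≤ ρ²=58; F_rep = 32·(2,-3)/13² = (0.3787,-0.5680)
o2: d²=394 > ρ²=58 → inactive
F = F_att + ΣF_rep = (15.3787,-6.5680)
p' = p + 1/20·F = (-8.2311,7.6716)

Fx=15.3787 Fy=-6.5680 x'=-8.2311 y'=7.6716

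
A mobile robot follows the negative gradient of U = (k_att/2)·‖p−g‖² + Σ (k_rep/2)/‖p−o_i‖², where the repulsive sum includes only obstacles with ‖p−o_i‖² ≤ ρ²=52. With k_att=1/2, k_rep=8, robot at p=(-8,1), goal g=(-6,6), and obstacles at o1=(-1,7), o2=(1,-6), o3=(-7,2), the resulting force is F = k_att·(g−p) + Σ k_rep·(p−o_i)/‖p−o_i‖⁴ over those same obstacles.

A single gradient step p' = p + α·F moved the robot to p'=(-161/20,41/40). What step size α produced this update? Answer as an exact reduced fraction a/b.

F_att = 1/2·(g−p) = 1/2·(2,5) = (1.0000,2.5000)
o1: d²=85 > ρ²=52 → inactive
o2: d²=130 > ρ²=52 → inactive
o3: d²=2 ≤ ρ²=52; F_rep = 8·(-1,-1)/2² = (-2.0000,-2.0000)
F = F_att + ΣF_rep = (-1.0000,0.5000)
Δp = p'−p = (-0.0500,0.0250); α = Δx/Fx = (-1/20) / (-1) = 1/20
check: Δy/Fy = (1/40) / (1/2) = 1/20 ✓

α = 1/20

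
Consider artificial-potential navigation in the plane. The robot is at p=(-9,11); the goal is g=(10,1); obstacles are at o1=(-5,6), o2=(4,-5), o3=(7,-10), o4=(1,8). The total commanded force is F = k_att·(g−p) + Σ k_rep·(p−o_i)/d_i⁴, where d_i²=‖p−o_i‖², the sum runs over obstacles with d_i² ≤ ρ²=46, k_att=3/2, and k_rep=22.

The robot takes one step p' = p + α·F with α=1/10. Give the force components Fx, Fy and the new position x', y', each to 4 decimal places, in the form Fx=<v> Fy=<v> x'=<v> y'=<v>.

Fx=28.4477 Fy=-14.9346 x'=-6.1552 y'=9.5065

F_att = 3/2·(g−p) = 3/2·(19,-10) = (28.5000,-15.0000)
o1: d²=41 ≤ ρ²=46; F_rep = 22·(-4,5)/41² = (-0.0523,0.0654)
o2: d²=425 > ρ²=46 → inactive
o3: d²=697 > ρ²=46 → inactive
o4: d²=109 > ρ²=46 → inactive
F = F_att + ΣF_rep = (28.4477,-14.9346)
p' = p + 1/10·F = (-6.1552,9.5065)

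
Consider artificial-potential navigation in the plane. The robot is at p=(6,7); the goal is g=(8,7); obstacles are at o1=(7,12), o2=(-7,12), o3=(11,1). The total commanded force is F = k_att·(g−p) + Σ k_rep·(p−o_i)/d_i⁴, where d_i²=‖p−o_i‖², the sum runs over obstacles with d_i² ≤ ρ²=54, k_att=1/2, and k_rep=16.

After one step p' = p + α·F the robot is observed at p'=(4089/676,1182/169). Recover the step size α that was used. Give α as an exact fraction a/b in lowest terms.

F_att = 1/2·(g−p) = 1/2·(2,0) = (1.0000,0.0000)
o1: d²=26 ≤ ρ²=54; F_rep = 16·(-1,-5)/26² = (-0.0237,-0.1183)
o2: d²=194 > ρ²=54 → inactive
o3: d²=61 > ρ²=54 → inactive
F = F_att + ΣF_rep = (0.9763,-0.1183)
Δp = p'−p = (0.0488,-0.0059); α = Δx/Fx = (33/676) / (165/169) = 1/20
check: Δy/Fy = (-1/169) / (-20/169) = 1/20 ✓

α = 1/20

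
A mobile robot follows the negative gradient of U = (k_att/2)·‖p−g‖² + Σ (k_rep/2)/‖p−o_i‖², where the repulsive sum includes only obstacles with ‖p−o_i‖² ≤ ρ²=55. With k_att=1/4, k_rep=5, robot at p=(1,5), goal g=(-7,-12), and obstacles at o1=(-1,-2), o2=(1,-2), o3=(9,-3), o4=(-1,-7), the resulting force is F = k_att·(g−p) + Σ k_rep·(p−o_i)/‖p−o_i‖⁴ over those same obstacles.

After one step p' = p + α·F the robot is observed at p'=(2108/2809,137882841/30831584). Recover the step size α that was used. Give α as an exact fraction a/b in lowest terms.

α = 1/8

F_att = 1/4·(g−p) = 1/4·(-8,-17) = (-2.0000,-4.2500)
o1: d²=53 ≤ ρ²=55; F_rep = 5·(2,7)/53² = (0.0036,0.0125)
o2: d²=49 ≤ ρ²=55; F_rep = 5·(0,7)/49² = (0.0000,0.0146)
o3: d²=128 > ρ²=55 → inactive
o4: d²=148 > ρ²=55 → inactive
F = F_att + ΣF_rep = (-1.9964,-4.2230)
Δp = p'−p = (-0.2496,-0.5279); α = Δx/Fx = (-701/2809) / (-5608/2809) = 1/8
check: Δy/Fy = (-16275079/30831584) / (-16275079/3853948) = 1/8 ✓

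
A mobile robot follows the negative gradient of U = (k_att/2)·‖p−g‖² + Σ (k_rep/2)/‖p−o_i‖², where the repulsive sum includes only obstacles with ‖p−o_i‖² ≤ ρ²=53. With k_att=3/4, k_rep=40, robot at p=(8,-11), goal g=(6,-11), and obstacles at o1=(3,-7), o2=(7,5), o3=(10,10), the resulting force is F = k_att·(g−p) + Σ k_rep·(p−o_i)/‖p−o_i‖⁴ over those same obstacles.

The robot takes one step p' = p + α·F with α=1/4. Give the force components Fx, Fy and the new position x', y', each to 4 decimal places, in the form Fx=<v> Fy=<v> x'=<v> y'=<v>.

F_att = 3/4·(g−p) = 3/4·(-2,0) = (-1.5000,0.0000)
o1: d²=41 ≤ ρ²=53; F_rep = 40·(5,-4)/41² = (0.1190,-0.0952)
o2: d²=257 > ρ²=53 → inactive
o3: d²=445 > ρ²=53 → inactive
F = F_att + ΣF_rep = (-1.3810,-0.0952)
p' = p + 1/4·F = (7.6547,-11.0238)

Fx=-1.3810 Fy=-0.0952 x'=7.6547 y'=-11.0238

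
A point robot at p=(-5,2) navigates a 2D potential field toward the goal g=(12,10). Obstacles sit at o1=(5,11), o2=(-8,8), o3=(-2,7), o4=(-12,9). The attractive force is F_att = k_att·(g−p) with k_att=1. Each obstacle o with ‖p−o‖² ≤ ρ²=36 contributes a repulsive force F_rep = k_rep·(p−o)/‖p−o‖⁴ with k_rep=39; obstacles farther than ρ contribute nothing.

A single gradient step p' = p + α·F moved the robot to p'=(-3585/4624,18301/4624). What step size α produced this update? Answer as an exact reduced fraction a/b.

F_att = 1·(g−p) = 1·(17,8) = (17.0000,8.0000)
o1: d²=181 > ρ²=36 → inactive
o2: d²=45 > ρ²=36 → inactive
o3: d²=34 ≤ ρ²=36; F_rep = 39·(-3,-5)/34² = (-0.1012,-0.1687)
o4: d²=98 > ρ²=36 → inactive
F = F_att + ΣF_rep = (16.8988,7.8313)
Δp = p'−p = (4.2247,1.9578); α = Δx/Fx = (19535/4624) / (19535/1156) = 1/4
check: Δy/Fy = (9053/4624) / (9053/1156) = 1/4 ✓

α = 1/4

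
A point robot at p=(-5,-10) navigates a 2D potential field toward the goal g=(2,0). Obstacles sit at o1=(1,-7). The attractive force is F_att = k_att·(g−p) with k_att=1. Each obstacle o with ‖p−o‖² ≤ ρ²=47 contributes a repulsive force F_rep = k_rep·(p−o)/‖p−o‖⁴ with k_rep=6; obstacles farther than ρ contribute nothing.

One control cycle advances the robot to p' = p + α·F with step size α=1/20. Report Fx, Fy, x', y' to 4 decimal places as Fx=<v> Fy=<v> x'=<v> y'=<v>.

F_att = 1·(g−p) = 1·(7,10) = (7.0000,10.0000)
o1: d²=45 ≤ ρ²=47; F_rep = 6·(-6,-3)/45² = (-0.0178,-0.0089)
F = F_att + ΣF_rep = (6.9822,9.9911)
p' = p + 1/20·F = (-4.6509,-9.5004)

Fx=6.9822 Fy=9.9911 x'=-4.6509 y'=-9.5004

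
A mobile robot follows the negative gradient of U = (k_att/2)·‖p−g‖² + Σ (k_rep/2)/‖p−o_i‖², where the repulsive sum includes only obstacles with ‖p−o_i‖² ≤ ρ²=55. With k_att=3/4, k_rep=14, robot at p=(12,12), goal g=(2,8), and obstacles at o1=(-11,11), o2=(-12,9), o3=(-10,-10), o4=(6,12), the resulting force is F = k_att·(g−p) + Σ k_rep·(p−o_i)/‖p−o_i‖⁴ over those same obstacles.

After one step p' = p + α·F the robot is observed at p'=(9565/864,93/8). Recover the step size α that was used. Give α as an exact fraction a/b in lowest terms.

α = 1/8

F_att = 3/4·(g−p) = 3/4·(-10,-4) = (-7.5000,-3.0000)
o1: d²=530 > ρ²=55 → inactive
o2: d²=585 > ρ²=55 → inactive
o3: d²=968 > ρ²=55 → inactive
o4: d²=36 ≤ ρ²=55; F_rep = 14·(6,0)/36² = (0.0648,0.0000)
F = F_att + ΣF_rep = (-7.4352,-3.0000)
Δp = p'−p = (-0.9294,-0.3750); α = Δx/Fx = (-803/864) / (-803/108) = 1/8
check: Δy/Fy = (-3/8) / (-3) = 1/8 ✓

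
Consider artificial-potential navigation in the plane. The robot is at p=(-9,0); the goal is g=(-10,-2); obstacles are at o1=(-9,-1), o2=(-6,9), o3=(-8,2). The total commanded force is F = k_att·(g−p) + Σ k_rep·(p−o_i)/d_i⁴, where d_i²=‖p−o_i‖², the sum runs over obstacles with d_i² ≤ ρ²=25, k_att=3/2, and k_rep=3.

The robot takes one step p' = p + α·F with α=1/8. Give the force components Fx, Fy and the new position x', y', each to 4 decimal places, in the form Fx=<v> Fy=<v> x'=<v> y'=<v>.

F_att = 3/2·(g−p) = 3/2·(-1,-2) = (-1.5000,-3.0000)
o1: d²=1 ≤ ρ²=25; F_rep = 3·(0,1)/1² = (0.0000,3.0000)
o2: d²=90 > ρ²=25 → inactive
o3: d²=5 ≤ ρ²=25; F_rep = 3·(-1,-2)/5² = (-0.1200,-0.2400)
F = F_att + ΣF_rep = (-1.6200,-0.2400)
p' = p + 1/8·F = (-9.2025,-0.0300)

Fx=-1.6200 Fy=-0.2400 x'=-9.2025 y'=-0.0300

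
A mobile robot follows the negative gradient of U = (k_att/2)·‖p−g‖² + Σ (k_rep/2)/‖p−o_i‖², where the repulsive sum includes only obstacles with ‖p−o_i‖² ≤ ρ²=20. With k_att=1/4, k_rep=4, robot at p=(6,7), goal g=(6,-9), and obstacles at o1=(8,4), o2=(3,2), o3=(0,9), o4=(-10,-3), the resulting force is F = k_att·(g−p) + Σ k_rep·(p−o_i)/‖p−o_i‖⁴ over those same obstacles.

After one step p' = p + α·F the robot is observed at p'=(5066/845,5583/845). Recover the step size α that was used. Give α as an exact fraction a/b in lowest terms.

F_att = 1/4·(g−p) = 1/4·(0,-16) = (0.0000,-4.0000)
o1: d²=13 ≤ ρ²=20; F_rep = 4·(-2,3)/13² = (-0.0473,0.0710)
o2: d²=34 > ρ²=20 → inactive
o3: d²=40 > ρ²=20 → inactive
o4: d²=356 > ρ²=20 → inactive
F = F_att + ΣF_rep = (-0.0473,-3.9290)
Δp = p'−p = (-0.0047,-0.3929); α = Δx/Fx = (-4/845) / (-8/169) = 1/10
check: Δy/Fy = (-332/845) / (-664/169) = 1/10 ✓

α = 1/10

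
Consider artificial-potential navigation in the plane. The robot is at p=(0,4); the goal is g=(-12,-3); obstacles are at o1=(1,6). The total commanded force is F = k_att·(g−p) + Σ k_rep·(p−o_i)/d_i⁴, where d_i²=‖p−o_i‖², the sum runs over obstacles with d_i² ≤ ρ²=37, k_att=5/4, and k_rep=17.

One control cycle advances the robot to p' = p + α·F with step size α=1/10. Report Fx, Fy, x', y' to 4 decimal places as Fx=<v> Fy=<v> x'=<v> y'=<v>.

Fx=-15.6800 Fy=-10.1100 x'=-1.5680 y'=2.9890

F_att = 5/4·(g−p) = 5/4·(-12,-7) = (-15.0000,-8.7500)
o1: d²=5 ≤ ρ²=37; F_rep = 17·(-1,-2)/5² = (-0.6800,-1.3600)
F = F_att + ΣF_rep = (-15.6800,-10.1100)
p' = p + 1/10·F = (-1.5680,2.9890)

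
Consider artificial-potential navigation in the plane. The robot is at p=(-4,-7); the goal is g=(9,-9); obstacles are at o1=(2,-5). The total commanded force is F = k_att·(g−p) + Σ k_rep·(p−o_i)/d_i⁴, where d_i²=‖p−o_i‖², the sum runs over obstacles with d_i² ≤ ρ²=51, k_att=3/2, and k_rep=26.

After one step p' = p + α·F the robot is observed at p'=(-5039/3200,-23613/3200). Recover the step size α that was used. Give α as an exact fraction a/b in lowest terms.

α = 1/8

F_att = 3/2·(g−p) = 3/2·(13,-2) = (19.5000,-3.0000)
o1: d²=40 ≤ ρ²=51; F_rep = 26·(-6,-2)/40² = (-0.0975,-0.0325)
F = F_att + ΣF_rep = (19.4025,-3.0325)
Δp = p'−p = (2.4253,-0.3791); α = Δx/Fx = (7761/3200) / (7761/400) = 1/8
check: Δy/Fy = (-1213/3200) / (-1213/400) = 1/8 ✓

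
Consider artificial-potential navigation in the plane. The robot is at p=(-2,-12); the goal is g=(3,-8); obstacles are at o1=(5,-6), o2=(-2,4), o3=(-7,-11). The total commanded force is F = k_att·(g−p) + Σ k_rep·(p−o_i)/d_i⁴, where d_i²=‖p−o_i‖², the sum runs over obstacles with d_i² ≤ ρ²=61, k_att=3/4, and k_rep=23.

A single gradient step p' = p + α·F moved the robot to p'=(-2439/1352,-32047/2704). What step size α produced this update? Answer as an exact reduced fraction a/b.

α = 1/20

F_att = 3/4·(g−p) = 3/4·(5,4) = (3.7500,3.0000)
o1: d²=85 > ρ²=61 → inactive
o2: d²=256 > ρ²=61 → inactive
o3: d²=26 ≤ ρ²=61; F_rep = 23·(5,-1)/26² = (0.1701,-0.0340)
F = F_att + ΣF_rep = (3.9201,2.9660)
Δp = p'−p = (0.1960,0.1483); α = Δx/Fx = (265/1352) / (1325/338) = 1/20
check: Δy/Fy = (401/2704) / (2005/676) = 1/20 ✓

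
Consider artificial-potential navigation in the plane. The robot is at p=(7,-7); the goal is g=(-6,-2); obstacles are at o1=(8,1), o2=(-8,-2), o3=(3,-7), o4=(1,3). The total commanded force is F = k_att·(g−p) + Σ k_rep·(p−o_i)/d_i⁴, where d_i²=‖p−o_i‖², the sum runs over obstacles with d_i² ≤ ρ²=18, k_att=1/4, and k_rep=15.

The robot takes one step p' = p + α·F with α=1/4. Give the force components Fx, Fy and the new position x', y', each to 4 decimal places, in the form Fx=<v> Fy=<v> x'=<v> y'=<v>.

F_att = 1/4·(g−p) = 1/4·(-13,5) = (-3.2500,1.2500)
o1: d²=65 > ρ²=18 → inactive
o2: d²=250 > ρ²=18 → inactive
o3: d²=16 ≤ ρ²=18; F_rep = 15·(4,0)/16² = (0.2344,0.0000)
o4: d²=136 > ρ²=18 → inactive
F = F_att + ΣF_rep = (-3.0156,1.2500)
p' = p + 1/4·F = (6.2461,-6.6875)

Fx=-3.0156 Fy=1.2500 x'=6.2461 y'=-6.6875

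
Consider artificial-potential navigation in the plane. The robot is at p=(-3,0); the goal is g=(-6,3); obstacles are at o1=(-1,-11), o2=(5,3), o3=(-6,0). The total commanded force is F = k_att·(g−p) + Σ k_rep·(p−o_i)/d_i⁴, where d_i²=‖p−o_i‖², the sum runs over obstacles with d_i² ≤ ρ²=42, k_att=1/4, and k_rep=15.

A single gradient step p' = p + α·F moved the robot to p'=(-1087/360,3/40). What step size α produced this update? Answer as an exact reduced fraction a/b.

F_att = 1/4·(g−p) = 1/4·(-3,3) = (-0.7500,0.7500)
o1: d²=125 > ρ²=42 → inactive
o2: d²=73 > ρ²=42 → inactive
o3: d²=9 ≤ ρ²=42; F_rep = 15·(3,0)/9² = (0.5556,0.0000)
F = F_att + ΣF_rep = (-0.1944,0.7500)
Δp = p'−p = (-0.0194,0.0750); α = Δx/Fx = (-7/360) / (-7/36) = 1/10
check: Δy/Fy = (3/40) / (3/4) = 1/10 ✓

α = 1/10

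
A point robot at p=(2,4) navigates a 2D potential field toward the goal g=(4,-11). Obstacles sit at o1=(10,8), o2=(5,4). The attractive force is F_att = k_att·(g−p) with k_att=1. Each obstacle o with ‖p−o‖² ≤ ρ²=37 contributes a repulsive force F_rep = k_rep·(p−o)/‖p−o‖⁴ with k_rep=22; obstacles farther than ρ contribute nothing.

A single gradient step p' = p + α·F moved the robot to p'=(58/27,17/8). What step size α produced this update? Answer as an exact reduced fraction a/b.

F_att = 1·(g−p) = 1·(2,-15) = (2.0000,-15.0000)
o1: d²=80 > ρ²=37 → inactive
o2: d²=9 ≤ ρ²=37; F_rep = 22·(-3,0)/9² = (-0.8148,0.0000)
F = F_att + ΣF_rep = (1.1852,-15.0000)
Δp = p'−p = (0.1481,-1.8750); α = Δx/Fx = (4/27) / (32/27) = 1/8
check: Δy/Fy = (-15/8) / (-15) = 1/8 ✓

α = 1/8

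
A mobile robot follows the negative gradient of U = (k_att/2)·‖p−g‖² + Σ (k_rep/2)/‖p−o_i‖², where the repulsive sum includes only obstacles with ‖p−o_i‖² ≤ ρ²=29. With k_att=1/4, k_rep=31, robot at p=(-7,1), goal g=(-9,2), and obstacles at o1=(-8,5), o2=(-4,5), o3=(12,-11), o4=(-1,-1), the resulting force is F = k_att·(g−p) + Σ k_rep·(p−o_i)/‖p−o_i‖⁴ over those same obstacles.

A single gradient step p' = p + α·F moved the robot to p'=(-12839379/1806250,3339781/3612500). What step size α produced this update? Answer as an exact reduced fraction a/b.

α = 1/5

F_att = 1/4·(g−p) = 1/4·(-2,1) = (-0.5000,0.2500)
o1: d²=17 ≤ ρ²=29; F_rep = 31·(1,-4)/17² = (0.1073,-0.4291)
o2: d²=25 ≤ ρ²=29; F_rep = 31·(-3,-4)/25² = (-0.1488,-0.1984)
o3: d²=505 > ρ²=29 → inactive
o4: d²=40 > ρ²=29 → inactive
F = F_att + ΣF_rep = (-0.5415,-0.3775)
Δp = p'−p = (-0.1083,-0.0755); α = Δx/Fx = (-195629/1806250) / (-195629/361250) = 1/5
check: Δy/Fy = (-272719/3612500) / (-272719/722500) = 1/5 ✓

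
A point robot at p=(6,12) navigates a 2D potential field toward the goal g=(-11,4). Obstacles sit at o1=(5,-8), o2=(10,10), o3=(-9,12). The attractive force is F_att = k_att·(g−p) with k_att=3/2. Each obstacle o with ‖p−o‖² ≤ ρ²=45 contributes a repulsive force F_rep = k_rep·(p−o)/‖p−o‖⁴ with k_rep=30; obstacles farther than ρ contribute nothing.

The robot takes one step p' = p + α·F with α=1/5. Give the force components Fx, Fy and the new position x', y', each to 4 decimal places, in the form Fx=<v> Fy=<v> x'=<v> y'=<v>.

Fx=-25.8000 Fy=-11.8500 x'=0.8400 y'=9.6300

F_att = 3/2·(g−p) = 3/2·(-17,-8) = (-25.5000,-12.0000)
o1: d²=401 > ρ²=45 → inactive
o2: d²=20 ≤ ρ²=45; F_rep = 30·(-4,2)/20² = (-0.3000,0.1500)
o3: d²=225 > ρ²=45 → inactive
F = F_att + ΣF_rep = (-25.8000,-11.8500)
p' = p + 1/5·F = (0.8400,9.6300)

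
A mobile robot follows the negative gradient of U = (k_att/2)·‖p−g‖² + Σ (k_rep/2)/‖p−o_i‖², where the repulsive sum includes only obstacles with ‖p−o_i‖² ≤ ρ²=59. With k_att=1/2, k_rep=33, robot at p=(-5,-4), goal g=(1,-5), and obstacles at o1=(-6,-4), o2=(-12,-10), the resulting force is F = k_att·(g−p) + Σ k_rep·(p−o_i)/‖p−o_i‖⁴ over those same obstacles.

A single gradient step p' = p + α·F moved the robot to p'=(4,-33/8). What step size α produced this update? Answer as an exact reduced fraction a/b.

F_att = 1/2·(g−p) = 1/2·(6,-1) = (3.0000,-0.5000)
o1: d²=1 ≤ ρ²=59; F_rep = 33·(1,0)/1² = (33.0000,0.0000)
o2: d²=85 > ρ²=59 → inactive
F = F_att + ΣF_rep = (36.0000,-0.5000)
Δp = p'−p = (9.0000,-0.1250); α = Δx/Fx = (9) / (36) = 1/4
check: Δy/Fy = (-1/8) / (-1/2) = 1/4 ✓

α = 1/4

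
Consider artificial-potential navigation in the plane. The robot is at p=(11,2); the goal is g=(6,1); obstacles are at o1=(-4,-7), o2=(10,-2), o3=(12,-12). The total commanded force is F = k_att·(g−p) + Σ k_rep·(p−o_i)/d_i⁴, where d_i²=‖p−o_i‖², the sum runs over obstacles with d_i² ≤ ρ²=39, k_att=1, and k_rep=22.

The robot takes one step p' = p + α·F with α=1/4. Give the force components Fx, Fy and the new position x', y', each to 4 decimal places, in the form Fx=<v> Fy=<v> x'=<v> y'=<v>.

F_att = 1·(g−p) = 1·(-5,-1) = (-5.0000,-1.0000)
o1: d²=306 > ρ²=39 → inactive
o2: d²=17 ≤ ρ²=39; F_rep = 22·(1,4)/17² = (0.0761,0.3045)
o3: d²=197 > ρ²=39 → inactive
F = F_att + ΣF_rep = (-4.9239,-0.6955)
p' = p + 1/4·F = (9.7690,1.8261)

Fx=-4.9239 Fy=-0.6955 x'=9.7690 y'=1.8261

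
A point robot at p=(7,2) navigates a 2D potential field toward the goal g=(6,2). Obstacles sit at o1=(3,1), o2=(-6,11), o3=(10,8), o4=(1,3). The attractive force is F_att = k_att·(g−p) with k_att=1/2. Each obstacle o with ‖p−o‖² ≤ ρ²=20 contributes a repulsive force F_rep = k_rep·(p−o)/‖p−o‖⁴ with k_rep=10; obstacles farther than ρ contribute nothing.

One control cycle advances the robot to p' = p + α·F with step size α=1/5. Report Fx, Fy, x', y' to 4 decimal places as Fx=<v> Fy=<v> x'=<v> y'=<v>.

Fx=-0.3616 Fy=0.0346 x'=6.9277 y'=2.0069

F_att = 1/2·(g−p) = 1/2·(-1,0) = (-0.5000,0.0000)
o1: d²=17 ≤ ρ²=20; F_rep = 10·(4,1)/17² = (0.1384,0.0346)
o2: d²=250 > ρ²=20 → inactive
o3: d²=45 > ρ²=20 → inactive
o4: d²=37 > ρ²=20 → inactive
F = F_att + ΣF_rep = (-0.3616,0.0346)
p' = p + 1/5·F = (6.9277,2.0069)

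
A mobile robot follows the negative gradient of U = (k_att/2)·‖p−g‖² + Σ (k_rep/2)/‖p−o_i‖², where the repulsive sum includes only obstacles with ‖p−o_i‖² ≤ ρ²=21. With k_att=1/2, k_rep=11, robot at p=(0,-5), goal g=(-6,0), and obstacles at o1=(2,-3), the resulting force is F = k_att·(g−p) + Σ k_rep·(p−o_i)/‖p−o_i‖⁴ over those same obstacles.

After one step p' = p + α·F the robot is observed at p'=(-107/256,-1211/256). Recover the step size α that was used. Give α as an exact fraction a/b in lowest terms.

F_att = 1/2·(g−p) = 1/2·(-6,5) = (-3.0000,2.5000)
o1: d²=8 ≤ ρ²=21; F_rep = 11·(-2,-2)/8² = (-0.3438,-0.3438)
F = F_att + ΣF_rep = (-3.3438,2.1562)
Δp = p'−p = (-0.4180,0.2695); α = Δx/Fx = (-107/256) / (-107/32) = 1/8
check: Δy/Fy = (69/256) / (69/32) = 1/8 ✓

α = 1/8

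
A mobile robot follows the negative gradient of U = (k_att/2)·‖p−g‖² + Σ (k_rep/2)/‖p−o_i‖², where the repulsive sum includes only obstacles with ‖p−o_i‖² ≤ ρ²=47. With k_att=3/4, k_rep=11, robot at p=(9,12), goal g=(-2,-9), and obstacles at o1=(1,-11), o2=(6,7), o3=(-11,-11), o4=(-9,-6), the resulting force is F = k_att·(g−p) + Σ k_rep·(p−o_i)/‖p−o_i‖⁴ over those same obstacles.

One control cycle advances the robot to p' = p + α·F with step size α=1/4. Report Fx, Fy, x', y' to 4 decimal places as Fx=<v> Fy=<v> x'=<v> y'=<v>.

F_att = 3/4·(g−p) = 3/4·(-11,-21) = (-8.2500,-15.7500)
o1: d²=593 > ρ²=47 → inactive
o2: d²=34 ≤ ρ²=47; F_rep = 11·(3,5)/34² = (0.0285,0.0476)
o3: d²=929 > ρ²=47 → inactive
o4: d²=648 > ρ²=47 → inactive
F = F_att + ΣF_rep = (-8.2215,-15.7024)
p' = p + 1/4·F = (6.9446,8.0744)

Fx=-8.2215 Fy=-15.7024 x'=6.9446 y'=8.0744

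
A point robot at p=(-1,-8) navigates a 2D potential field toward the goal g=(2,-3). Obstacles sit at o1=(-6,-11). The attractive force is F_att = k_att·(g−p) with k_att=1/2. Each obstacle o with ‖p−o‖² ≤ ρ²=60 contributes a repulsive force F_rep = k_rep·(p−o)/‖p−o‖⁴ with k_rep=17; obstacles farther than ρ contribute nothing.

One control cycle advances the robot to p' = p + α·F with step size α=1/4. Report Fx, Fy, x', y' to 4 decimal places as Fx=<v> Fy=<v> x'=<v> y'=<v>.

Fx=1.5735 Fy=2.5441 x'=-0.6066 y'=-7.3640

F_att = 1/2·(g−p) = 1/2·(3,5) = (1.5000,2.5000)
o1: d²=34 ≤ ρ²=60; F_rep = 17·(5,3)/34² = (0.0735,0.0441)
F = F_att + ΣF_rep = (1.5735,2.5441)
p' = p + 1/4·F = (-0.6066,-7.3640)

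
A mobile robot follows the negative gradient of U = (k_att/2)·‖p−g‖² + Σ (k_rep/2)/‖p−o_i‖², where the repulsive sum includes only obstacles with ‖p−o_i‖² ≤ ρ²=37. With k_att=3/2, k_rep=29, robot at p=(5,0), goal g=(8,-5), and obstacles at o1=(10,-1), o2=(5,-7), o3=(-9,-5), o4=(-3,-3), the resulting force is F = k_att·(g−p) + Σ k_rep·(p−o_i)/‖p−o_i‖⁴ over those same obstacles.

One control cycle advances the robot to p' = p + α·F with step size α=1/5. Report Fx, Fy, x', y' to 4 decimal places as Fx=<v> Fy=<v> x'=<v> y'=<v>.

Fx=4.2855 Fy=-7.4571 x'=5.8571 y'=-1.4914

F_att = 3/2·(g−p) = 3/2·(3,-5) = (4.5000,-7.5000)
o1: d²=26 ≤ ρ²=37; F_rep = 29·(-5,1)/26² = (-0.2145,0.0429)
o2: d²=49 > ρ²=37 → inactive
o3: d²=221 > ρ²=37 → inactive
o4: d²=73 > ρ²=37 → inactive
F = F_att + ΣF_rep = (4.2855,-7.4571)
p' = p + 1/5·F = (5.8571,-1.4914)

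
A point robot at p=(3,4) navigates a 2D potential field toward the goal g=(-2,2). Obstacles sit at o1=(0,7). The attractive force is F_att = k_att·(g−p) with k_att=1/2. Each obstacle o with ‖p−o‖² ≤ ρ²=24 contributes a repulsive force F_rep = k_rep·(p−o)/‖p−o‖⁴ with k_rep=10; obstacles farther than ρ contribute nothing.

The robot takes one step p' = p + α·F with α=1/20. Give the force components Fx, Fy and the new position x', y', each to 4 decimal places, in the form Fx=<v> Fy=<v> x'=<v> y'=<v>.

Fx=-2.4074 Fy=-1.0926 x'=2.8796 y'=3.9454

F_att = 1/2·(g−p) = 1/2·(-5,-2) = (-2.5000,-1.0000)
o1: d²=18 ≤ ρ²=24; F_rep = 10·(3,-3)/18² = (0.0926,-0.0926)
F = F_att + ΣF_rep = (-2.4074,-1.0926)
p' = p + 1/20·F = (2.8796,3.9454)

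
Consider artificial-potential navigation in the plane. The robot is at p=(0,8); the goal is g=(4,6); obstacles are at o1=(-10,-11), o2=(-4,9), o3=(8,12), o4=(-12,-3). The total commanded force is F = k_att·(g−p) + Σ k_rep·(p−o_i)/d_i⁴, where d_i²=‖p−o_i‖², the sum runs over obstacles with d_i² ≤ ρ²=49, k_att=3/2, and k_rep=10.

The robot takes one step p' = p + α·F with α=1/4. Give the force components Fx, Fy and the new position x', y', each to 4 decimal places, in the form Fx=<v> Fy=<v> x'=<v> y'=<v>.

F_att = 3/2·(g−p) = 3/2·(4,-2) = (6.0000,-3.0000)
o1: d²=461 > ρ²=49 → inactive
o2: d²=17 ≤ ρ²=49; F_rep = 10·(4,-1)/17² = (0.1384,-0.0346)
o3: d²=80 > ρ²=49 → inactive
o4: d²=265 > ρ²=49 → inactive
F = F_att + ΣF_rep = (6.1384,-3.0346)
p' = p + 1/4·F = (1.5346,7.2413)

Fx=6.1384 Fy=-3.0346 x'=1.5346 y'=7.2413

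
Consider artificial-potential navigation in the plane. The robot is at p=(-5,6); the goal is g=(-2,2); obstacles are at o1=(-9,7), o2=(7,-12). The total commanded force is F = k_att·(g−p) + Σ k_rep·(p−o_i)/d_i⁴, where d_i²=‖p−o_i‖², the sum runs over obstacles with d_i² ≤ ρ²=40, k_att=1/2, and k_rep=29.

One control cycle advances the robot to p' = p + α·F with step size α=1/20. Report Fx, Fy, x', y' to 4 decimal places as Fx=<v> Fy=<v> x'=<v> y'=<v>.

Fx=1.9014 Fy=-2.1003 x'=-4.9049 y'=5.8950

F_att = 1/2·(g−p) = 1/2·(3,-4) = (1.5000,-2.0000)
o1: d²=17 ≤ ρ²=40; F_rep = 29·(4,-1)/17² = (0.4014,-0.1003)
o2: d²=468 > ρ²=40 → inactive
F = F_att + ΣF_rep = (1.9014,-2.1003)
p' = p + 1/20·F = (-4.9049,5.8950)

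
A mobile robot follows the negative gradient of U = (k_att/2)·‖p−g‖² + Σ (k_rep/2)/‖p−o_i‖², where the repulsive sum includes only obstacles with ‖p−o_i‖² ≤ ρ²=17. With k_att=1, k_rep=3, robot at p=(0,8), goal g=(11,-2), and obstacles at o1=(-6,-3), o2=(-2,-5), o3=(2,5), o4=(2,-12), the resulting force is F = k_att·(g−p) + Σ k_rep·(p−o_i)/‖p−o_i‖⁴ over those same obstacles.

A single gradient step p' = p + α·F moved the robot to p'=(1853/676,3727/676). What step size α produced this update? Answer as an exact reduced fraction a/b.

α = 1/4

F_att = 1·(g−p) = 1·(11,-10) = (11.0000,-10.0000)
o1: d²=157 > ρ²=17 → inactive
o2: d²=173 > ρ²=17 → inactive
o3: d²=13 ≤ ρ²=17; F_rep = 3·(-2,3)/13² = (-0.0355,0.0533)
o4: d²=404 > ρ²=17 → inactive
F = F_att + ΣF_rep = (10.9645,-9.9467)
Δp = p'−p = (2.7411,-2.4867); α = Δx/Fx = (1853/676) / (1853/169) = 1/4
check: Δy/Fy = (-1681/676) / (-1681/169) = 1/4 ✓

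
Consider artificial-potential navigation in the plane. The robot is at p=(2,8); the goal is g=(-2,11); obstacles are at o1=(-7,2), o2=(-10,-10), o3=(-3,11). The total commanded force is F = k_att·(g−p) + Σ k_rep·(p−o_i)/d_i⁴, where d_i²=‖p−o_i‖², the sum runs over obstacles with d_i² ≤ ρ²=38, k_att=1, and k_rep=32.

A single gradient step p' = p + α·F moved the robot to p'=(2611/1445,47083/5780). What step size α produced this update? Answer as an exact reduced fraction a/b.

F_att = 1·(g−p) = 1·(-4,3) = (-4.0000,3.0000)
o1: d²=117 > ρ²=38 → inactive
o2: d²=468 > ρ²=38 → inactive
o3: d²=34 ≤ ρ²=38; F_rep = 32·(5,-3)/34² = (0.1384,-0.0830)
F = F_att + ΣF_rep = (-3.8616,2.9170)
Δp = p'−p = (-0.1931,0.1458); α = Δx/Fx = (-279/1445) / (-1116/289) = 1/20
check: Δy/Fy = (843/5780) / (843/289) = 1/20 ✓

α = 1/20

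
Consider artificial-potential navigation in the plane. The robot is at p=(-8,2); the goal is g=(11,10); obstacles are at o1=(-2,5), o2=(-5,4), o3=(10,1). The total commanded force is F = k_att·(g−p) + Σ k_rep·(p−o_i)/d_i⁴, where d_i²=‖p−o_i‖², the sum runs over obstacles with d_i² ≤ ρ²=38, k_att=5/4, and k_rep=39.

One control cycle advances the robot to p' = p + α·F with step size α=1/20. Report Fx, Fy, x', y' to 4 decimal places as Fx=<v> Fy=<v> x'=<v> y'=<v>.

Fx=23.0577 Fy=9.5385 x'=-6.8471 y'=2.4769

F_att = 5/4·(g−p) = 5/4·(19,8) = (23.7500,10.0000)
o1: d²=45 > ρ²=38 → inactive
o2: d²=13 ≤ ρ²=38; F_rep = 39·(-3,-2)/13² = (-0.6923,-0.4615)
o3: d²=325 > ρ²=38 → inactive
F = F_att + ΣF_rep = (23.0577,9.5385)
p' = p + 1/20·F = (-6.8471,2.4769)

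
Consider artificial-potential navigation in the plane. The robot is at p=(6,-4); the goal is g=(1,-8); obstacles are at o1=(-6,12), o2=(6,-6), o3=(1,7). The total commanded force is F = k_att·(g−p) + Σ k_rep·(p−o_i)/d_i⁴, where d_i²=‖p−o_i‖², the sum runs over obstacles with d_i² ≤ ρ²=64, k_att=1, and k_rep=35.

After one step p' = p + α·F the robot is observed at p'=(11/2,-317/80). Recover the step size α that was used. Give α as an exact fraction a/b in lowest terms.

F_att = 1·(g−p) = 1·(-5,-4) = (-5.0000,-4.0000)
o1: d²=400 > ρ²=64 → inactive
o2: d²=4 ≤ ρ²=64; F_rep = 35·(0,2)/4² = (0.0000,4.3750)
o3: d²=146 > ρ²=64 → inactive
F = F_att + ΣF_rep = (-5.0000,0.3750)
Δp = p'−p = (-0.5000,0.0375); α = Δx/Fx = (-1/2) / (-5) = 1/10
check: Δy/Fy = (3/80) / (3/8) = 1/10 ✓

α = 1/10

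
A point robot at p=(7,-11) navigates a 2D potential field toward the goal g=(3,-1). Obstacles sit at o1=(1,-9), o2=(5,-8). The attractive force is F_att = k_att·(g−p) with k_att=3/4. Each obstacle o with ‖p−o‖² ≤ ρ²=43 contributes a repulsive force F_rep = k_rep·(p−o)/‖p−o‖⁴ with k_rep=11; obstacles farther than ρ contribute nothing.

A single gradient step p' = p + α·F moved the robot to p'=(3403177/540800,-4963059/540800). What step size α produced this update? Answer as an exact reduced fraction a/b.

α = 1/4

F_att = 3/4·(g−p) = 3/4·(-4,10) = (-3.0000,7.5000)
o1: d²=40 ≤ ρ²=43; F_rep = 11·(6,-2)/40² = (0.0413,-0.0138)
o2: d²=13 ≤ ρ²=43; F_rep = 11·(2,-3)/13² = (0.1302,-0.1953)
F = F_att + ΣF_rep = (-2.8286,7.2910)
Δp = p'−p = (-0.7071,1.8227); α = Δx/Fx = (-382423/540800) / (-382423/135200) = 1/4
check: Δy/Fy = (985741/540800) / (985741/135200) = 1/4 ✓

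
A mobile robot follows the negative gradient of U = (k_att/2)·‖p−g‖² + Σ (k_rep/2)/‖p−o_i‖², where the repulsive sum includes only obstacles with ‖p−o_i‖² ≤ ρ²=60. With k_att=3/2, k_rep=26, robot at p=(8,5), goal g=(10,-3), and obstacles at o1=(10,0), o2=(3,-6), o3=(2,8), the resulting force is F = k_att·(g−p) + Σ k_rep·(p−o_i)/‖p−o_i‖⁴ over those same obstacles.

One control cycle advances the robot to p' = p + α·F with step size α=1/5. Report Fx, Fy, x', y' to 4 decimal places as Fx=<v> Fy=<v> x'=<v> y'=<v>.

Fx=3.0152 Fy=-11.8839 x'=8.6030 y'=2.6232

F_att = 3/2·(g−p) = 3/2·(2,-8) = (3.0000,-12.0000)
o1: d²=29 ≤ ρ²=60; F_rep = 26·(-2,5)/29² = (-0.0618,0.1546)
o2: d²=146 > ρ²=60 → inactive
o3: d²=45 ≤ ρ²=60; F_rep = 26·(6,-3)/45² = (0.0770,-0.0385)
F = F_att + ΣF_rep = (3.0152,-11.8839)
p' = p + 1/5·F = (8.6030,2.6232)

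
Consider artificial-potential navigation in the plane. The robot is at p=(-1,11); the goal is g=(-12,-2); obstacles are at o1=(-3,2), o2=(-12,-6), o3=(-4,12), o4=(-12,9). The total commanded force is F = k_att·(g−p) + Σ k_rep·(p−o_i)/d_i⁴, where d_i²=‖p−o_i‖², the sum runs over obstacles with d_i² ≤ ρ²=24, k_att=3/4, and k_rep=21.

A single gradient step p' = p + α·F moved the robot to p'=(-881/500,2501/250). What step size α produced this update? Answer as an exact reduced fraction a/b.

α = 1/10

F_att = 3/4·(g−p) = 3/4·(-11,-13) = (-8.2500,-9.7500)
o1: d²=85 > ρ²=24 → inactive
o2: d²=410 > ρ²=24 → inactive
o3: d²=10 ≤ ρ²=24; F_rep = 21·(3,-1)/10² = (0.6300,-0.2100)
o4: d²=125 > ρ²=24 → inactive
F = F_att + ΣF_rep = (-7.6200,-9.9600)
Δp = p'−p = (-0.7620,-0.9960); α = Δx/Fx = (-381/500) / (-381/50) = 1/10
check: Δy/Fy = (-249/250) / (-249/25) = 1/10 ✓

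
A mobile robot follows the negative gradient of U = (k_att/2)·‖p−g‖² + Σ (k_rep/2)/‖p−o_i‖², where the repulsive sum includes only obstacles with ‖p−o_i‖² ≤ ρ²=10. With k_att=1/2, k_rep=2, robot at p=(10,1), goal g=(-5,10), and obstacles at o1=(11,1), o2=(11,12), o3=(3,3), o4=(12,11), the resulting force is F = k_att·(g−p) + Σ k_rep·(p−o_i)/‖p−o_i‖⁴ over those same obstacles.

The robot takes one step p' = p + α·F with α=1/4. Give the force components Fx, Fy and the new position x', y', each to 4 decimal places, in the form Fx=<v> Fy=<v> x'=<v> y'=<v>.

Fx=-9.5000 Fy=4.5000 x'=7.6250 y'=2.1250

F_att = 1/2·(g−p) = 1/2·(-15,9) = (-7.5000,4.5000)
o1: d²=1 ≤ ρ²=10; F_rep = 2·(-1,0)/1² = (-2.0000,0.0000)
o2: d²=122 > ρ²=10 → inactive
o3: d²=53 > ρ²=10 → inactive
o4: d²=104 > ρ²=10 → inactive
F = F_att + ΣF_rep = (-9.5000,4.5000)
p' = p + 1/4·F = (7.6250,2.1250)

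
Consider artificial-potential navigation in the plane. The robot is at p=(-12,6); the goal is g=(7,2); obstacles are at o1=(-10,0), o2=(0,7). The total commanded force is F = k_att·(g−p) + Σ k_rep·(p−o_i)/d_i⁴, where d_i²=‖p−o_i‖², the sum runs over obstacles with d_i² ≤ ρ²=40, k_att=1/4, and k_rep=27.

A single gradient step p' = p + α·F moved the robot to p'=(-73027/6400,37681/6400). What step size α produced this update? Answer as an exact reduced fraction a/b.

α = 1/8

F_att = 1/4·(g−p) = 1/4·(19,-4) = (4.7500,-1.0000)
o1: d²=40 ≤ ρ²=40; F_rep = 27·(-2,6)/40² = (-0.0338,0.1013)
o2: d²=145 > ρ²=40 → inactive
F = F_att + ΣF_rep = (4.7162,-0.8988)
Δp = p'−p = (0.5895,-0.1123); α = Δx/Fx = (3773/6400) / (3773/800) = 1/8
check: Δy/Fy = (-719/6400) / (-719/800) = 1/8 ✓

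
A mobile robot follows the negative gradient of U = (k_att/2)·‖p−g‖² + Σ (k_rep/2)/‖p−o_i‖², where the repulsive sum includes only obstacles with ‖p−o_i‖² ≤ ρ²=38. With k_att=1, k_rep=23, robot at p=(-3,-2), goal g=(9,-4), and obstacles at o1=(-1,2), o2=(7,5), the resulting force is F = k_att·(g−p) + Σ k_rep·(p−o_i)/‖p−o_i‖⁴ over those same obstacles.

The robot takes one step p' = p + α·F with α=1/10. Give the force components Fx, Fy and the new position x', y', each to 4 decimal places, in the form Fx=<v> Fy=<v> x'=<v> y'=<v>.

F_att = 1·(g−p) = 1·(12,-2) = (12.0000,-2.0000)
o1: d²=20 ≤ ρ²=38; F_rep = 23·(-2,-4)/20² = (-0.1150,-0.2300)
o2: d²=149 > ρ²=38 → inactive
F = F_att + ΣF_rep = (11.8850,-2.2300)
p' = p + 1/10·F = (-1.8115,-2.2230)

Fx=11.8850 Fy=-2.2300 x'=-1.8115 y'=-2.2230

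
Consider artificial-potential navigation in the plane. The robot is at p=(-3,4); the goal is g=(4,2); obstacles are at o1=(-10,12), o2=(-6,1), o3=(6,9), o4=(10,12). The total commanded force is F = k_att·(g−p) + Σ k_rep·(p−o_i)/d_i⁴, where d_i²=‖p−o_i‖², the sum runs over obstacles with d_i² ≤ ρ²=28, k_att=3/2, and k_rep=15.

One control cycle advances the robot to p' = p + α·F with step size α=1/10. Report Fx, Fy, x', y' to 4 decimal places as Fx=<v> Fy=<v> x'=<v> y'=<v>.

Fx=10.6389 Fy=-2.8611 x'=-1.9361 y'=3.7139

F_att = 3/2·(g−p) = 3/2·(7,-2) = (10.5000,-3.0000)
o1: d²=113 > ρ²=28 → inactive
o2: d²=18 ≤ ρ²=28; F_rep = 15·(3,3)/18² = (0.1389,0.1389)
o3: d²=106 > ρ²=28 → inactive
o4: d²=233 > ρ²=28 → inactive
F = F_att + ΣF_rep = (10.6389,-2.8611)
p' = p + 1/10·F = (-1.9361,3.7139)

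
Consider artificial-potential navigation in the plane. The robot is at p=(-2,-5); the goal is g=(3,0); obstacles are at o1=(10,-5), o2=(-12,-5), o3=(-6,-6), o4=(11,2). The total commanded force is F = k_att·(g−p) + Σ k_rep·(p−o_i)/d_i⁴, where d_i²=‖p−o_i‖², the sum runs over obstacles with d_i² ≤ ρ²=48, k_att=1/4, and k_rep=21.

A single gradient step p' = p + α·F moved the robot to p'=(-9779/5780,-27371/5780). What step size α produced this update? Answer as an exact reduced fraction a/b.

F_att = 1/4·(g−p) = 1/4·(5,5) = (1.2500,1.2500)
o1: d²=144 > ρ²=48 → inactive
o2: d²=100 > ρ²=48 → inactive
o3: d²=17 ≤ ρ²=48; F_rep = 21·(4,1)/17² = (0.2907,0.0727)
o4: d²=218 > ρ²=48 → inactive
F = F_att + ΣF_rep = (1.5407,1.3227)
Δp = p'−p = (0.3081,0.2645); α = Δx/Fx = (1781/5780) / (1781/1156) = 1/5
check: Δy/Fy = (1529/5780) / (1529/1156) = 1/5 ✓

α = 1/5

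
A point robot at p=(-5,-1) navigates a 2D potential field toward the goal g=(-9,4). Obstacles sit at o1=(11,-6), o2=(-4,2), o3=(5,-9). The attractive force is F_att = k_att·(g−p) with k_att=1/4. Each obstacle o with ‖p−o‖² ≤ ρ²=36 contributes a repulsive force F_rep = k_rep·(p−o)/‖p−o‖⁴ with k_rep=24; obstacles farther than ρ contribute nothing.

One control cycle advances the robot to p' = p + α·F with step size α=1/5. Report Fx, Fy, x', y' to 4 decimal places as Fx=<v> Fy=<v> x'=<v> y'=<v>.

F_att = 1/4·(g−p) = 1/4·(-4,5) = (-1.0000,1.2500)
o1: d²=281 > ρ²=36 → inactive
o2: d²=10 ≤ ρ²=36; F_rep = 24·(-1,-3)/10² = (-0.2400,-0.7200)
o3: d²=164 > ρ²=36 → inactive
F = F_att + ΣF_rep = (-1.2400,0.5300)
p' = p + 1/5·F = (-5.2480,-0.8940)

Fx=-1.2400 Fy=0.5300 x'=-5.2480 y'=-0.8940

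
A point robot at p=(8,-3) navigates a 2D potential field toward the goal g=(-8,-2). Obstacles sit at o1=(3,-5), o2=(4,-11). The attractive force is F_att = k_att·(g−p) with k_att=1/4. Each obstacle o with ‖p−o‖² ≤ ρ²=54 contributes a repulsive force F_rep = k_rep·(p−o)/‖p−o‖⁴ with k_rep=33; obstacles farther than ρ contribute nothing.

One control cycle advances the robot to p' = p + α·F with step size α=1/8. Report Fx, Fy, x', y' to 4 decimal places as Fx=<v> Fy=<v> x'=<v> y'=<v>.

Fx=-3.8038 Fy=0.3285 x'=7.5245 y'=-2.9589

F_att = 1/4·(g−p) = 1/4·(-16,1) = (-4.0000,0.2500)
o1: d²=29 ≤ ρ²=54; F_rep = 33·(5,2)/29² = (0.1962,0.0785)
o2: d²=80 > ρ²=54 → inactive
F = F_att + ΣF_rep = (-3.8038,0.3285)
p' = p + 1/8·F = (7.5245,-2.9589)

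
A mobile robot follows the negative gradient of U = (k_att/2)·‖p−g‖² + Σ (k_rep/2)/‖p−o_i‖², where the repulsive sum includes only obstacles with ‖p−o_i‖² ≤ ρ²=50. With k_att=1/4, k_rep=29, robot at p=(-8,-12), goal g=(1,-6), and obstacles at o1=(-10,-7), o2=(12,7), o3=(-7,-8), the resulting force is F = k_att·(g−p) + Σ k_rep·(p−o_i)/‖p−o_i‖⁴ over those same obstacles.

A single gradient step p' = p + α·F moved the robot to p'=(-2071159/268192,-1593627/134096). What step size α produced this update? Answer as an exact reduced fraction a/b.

α = 1/8

F_att = 1/4·(g−p) = 1/4·(9,6) = (2.2500,1.5000)
o1: d²=29 ≤ ρ²=50; F_rep = 29·(2,-5)/29² = (0.0690,-0.1724)
o2: d²=761 > ρ²=50 → inactive
o3: d²=17 ≤ ρ²=50; F_rep = 29·(-1,-4)/17² = (-0.1003,-0.4014)
F = F_att + ΣF_rep = (2.2186,0.9262)
Δp = p'−p = (0.2773,0.1158); α = Δx/Fx = (74377/268192) / (74377/33524) = 1/8
check: Δy/Fy = (15525/134096) / (15525/16762) = 1/8 ✓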